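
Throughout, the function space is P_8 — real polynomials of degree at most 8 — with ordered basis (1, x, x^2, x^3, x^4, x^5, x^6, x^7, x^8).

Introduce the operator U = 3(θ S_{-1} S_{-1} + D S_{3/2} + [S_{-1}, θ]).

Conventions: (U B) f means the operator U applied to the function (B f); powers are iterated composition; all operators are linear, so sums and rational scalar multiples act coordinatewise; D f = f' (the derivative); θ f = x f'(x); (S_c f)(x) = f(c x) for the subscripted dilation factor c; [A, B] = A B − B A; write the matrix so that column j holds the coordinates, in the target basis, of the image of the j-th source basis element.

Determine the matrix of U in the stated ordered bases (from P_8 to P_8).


image of 1: 0
image of x: 3x + 9/2
image of x^2: 6x^2 + (27/2)x
image of x^3: 9x^3 + (243/8)x^2
image of x^4: 12x^4 + (243/4)x^3
image of x^5: 15x^5 + (3645/32)x^4
image of x^6: 18x^6 + (6561/32)x^5
image of x^7: 21x^7 + (45927/128)x^6
image of x^8: 24x^8 + (19683/32)x^7
each image's coordinates form column j of the matrix

the matrix is [[0, 9/2, 0, 0, 0, 0, 0, 0, 0]; [0, 3, 27/2, 0, 0, 0, 0, 0, 0]; [0, 0, 6, 243/8, 0, 0, 0, 0, 0]; [0, 0, 0, 9, 243/4, 0, 0, 0, 0]; [0, 0, 0, 0, 12, 3645/32, 0, 0, 0]; [0, 0, 0, 0, 0, 15, 6561/32, 0, 0]; [0, 0, 0, 0, 0, 0, 18, 45927/128, 0]; [0, 0, 0, 0, 0, 0, 0, 21, 19683/32]; [0, 0, 0, 0, 0, 0, 0, 0, 24]] (rows listed top to bottom)


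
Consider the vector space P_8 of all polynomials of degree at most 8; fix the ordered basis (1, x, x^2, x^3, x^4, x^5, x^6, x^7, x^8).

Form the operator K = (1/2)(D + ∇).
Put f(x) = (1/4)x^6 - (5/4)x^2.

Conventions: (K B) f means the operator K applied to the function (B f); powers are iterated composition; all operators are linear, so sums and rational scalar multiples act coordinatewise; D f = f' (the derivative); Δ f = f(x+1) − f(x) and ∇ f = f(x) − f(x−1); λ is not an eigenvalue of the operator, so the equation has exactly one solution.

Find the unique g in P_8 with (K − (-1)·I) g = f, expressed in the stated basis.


write g with unknown coordinates in the stated basis and equate coefficients in (K − (-1)·I) g = f
solving from the highest basis element down gives g = (1/4)x^6 - (3/2)x^5 + (75/8)x^4 - (95/2)x^3 + (715/4)x^2 - 452x + 9131/16
check: K g = (3/2)x^5 - (75/8)x^4 + (95/2)x^3 - 180x^2 + 452x - 9131/16
so K g − (-1)·g = (1/4)x^6 - (5/4)x^2 = f ✓

the image equals g(x) = (1/4)x^6 - (3/2)x^5 + (75/8)x^4 - (95/2)x^3 + (715/4)x^2 - 452x + 9131/16


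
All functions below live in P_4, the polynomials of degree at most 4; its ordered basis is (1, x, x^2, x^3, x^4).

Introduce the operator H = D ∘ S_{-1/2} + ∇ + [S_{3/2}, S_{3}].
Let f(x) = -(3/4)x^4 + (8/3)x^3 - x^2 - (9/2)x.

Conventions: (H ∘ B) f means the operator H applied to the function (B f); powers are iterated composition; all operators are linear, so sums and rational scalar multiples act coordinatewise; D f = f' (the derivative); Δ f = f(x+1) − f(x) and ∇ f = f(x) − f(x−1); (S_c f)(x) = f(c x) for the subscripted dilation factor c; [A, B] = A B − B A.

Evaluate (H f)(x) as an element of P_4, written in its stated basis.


the result is g(x) = -(51/16)x^3 + (23/2)x^2 - (27/2)x + 13/6

S_{-1/2} f = -(3/64)x^4 - (1/3)x^3 - (1/4)x^2 + (9/4)x
D S_{-1/2} f = -(3/16)x^3 - x^2 - (1/2)x + 9/4
∇ f = -3x^3 + (25/2)x^2 - 13x - 1/12
S_{3} f = -(243/4)x^4 + 72x^3 - 9x^2 - (27/2)x
S_{3/2} S_{3} f = -(19683/64)x^4 + 243x^3 - (81/4)x^2 - (81/4)x
S_{3/2} f = -(243/64)x^4 + 9x^3 - (9/4)x^2 - (27/4)x
S_{3} S_{3/2} f = -(19683/64)x^4 + 243x^3 - (81/4)x^2 - (81/4)x
[S_{3/2}, S_{3}] f = 0
(D ∘ S_{-1/2} + ∇ + [S_{3/2}, S_{3}]) f = -(51/16)x^3 + (23/2)x^2 - (27/2)x + 13/6


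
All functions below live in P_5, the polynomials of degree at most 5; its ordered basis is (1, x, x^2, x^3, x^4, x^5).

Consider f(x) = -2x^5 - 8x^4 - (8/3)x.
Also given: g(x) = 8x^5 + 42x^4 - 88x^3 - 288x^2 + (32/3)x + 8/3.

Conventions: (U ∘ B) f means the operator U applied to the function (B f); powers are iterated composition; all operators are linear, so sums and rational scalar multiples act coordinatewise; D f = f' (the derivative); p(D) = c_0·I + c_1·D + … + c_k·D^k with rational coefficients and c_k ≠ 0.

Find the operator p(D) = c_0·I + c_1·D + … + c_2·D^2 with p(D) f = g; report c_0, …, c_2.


D^0 f = -2x^5 - 8x^4 - (8/3)x
D^1 f = -10x^4 - 32x^3 - 8/3
D^2 f = -40x^3 - 96x^2
matching coefficients of g against c_0 f + c_1 Df + … from the top degree down determines the c_i
solution: c_0 = -4, c_1 = -1, c_2 = 3

p(D) = -4·I − D + 3·D^2, i.e. c_0 = -4, c_1 = -1, c_2 = 3


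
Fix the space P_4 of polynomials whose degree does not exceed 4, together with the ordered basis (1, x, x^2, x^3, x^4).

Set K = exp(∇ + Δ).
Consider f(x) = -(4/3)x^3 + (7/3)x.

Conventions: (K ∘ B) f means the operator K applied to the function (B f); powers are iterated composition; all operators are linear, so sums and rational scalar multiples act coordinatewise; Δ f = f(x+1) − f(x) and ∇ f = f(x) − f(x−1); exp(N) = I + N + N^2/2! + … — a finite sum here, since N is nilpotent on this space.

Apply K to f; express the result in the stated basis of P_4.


order-1 term: -8x^2 + 2
order-2 term: -16x
order-3 term: -32/3
the series for exp(∇ + Δ) f terminates at order 3
exp(∇ + Δ) f = -(4/3)x^3 - 8x^2 - (41/3)x - 26/3

the image equals g(x) = -(4/3)x^3 - 8x^2 - (41/3)x - 26/3


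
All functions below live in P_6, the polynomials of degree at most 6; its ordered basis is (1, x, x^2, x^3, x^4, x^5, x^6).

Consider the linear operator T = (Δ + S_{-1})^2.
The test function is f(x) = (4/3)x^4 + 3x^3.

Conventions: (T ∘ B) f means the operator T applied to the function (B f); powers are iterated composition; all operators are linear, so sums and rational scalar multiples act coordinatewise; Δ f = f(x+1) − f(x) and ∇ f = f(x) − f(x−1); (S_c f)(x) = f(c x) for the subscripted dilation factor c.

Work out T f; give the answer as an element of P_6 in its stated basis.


Δ f = (16/3)x^3 + 17x^2 + (43/3)x + 13/3
S_{-1} f = (4/3)x^4 - 3x^3
(Δ + S_{-1}) f = (4/3)x^4 + (7/3)x^3 + 17x^2 + (43/3)x + 13/3
Δ (Δ + S_{-1}) f = (16/3)x^3 + 15x^2 + (139/3)x + 35
S_{-1} (Δ + S_{-1}) f = (4/3)x^4 - (7/3)x^3 + 17x^2 - (43/3)x + 13/3
(Δ + S_{-1}) (Δ + S_{-1}) f = (4/3)x^4 + 3x^3 + 32x^2 + 32x + 118/3

g(x) = (4/3)x^4 + 3x^3 + 32x^2 + 32x + 118/3


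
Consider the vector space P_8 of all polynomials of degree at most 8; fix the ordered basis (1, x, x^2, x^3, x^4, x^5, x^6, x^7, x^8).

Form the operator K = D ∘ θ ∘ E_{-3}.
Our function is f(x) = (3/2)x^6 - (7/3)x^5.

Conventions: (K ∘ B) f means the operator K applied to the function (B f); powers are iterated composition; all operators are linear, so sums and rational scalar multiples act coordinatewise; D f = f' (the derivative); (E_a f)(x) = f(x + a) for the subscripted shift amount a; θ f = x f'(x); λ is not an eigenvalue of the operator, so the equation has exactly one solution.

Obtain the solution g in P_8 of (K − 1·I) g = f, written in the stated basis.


the result is g(x) = -(3/2)x^6 - (155/3)x^5 - (1850/3)x^4 - (2120/3)x^3 + 25680x^2 + 43470x - 81828

write g with unknown coordinates in the stated basis and equate coefficients in (K − 1·I) g = f
solving from the highest basis element down gives g = -(3/2)x^6 - (155/3)x^5 - (1850/3)x^4 - (2120/3)x^3 + 25680x^2 + 43470x - 81828
check: K g = -54x^5 - (1850/3)x^4 - (2120/3)x^3 + 25680x^2 + 43470x - 81828
so K g − 1·g = (3/2)x^6 - (7/3)x^5 = f ✓


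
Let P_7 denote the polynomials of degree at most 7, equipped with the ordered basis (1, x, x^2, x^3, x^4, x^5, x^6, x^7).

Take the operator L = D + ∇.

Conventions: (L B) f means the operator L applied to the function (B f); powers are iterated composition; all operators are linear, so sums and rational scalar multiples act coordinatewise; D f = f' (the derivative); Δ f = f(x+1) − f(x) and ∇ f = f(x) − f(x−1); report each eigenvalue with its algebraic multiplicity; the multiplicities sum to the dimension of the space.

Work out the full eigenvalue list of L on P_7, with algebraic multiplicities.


λ = 0 (multiplicity 8)

image of 1: 0
image of x: 2
image of x^2: 4x - 1
image of x^3: 6x^2 - 3x + 1
image of x^4: 8x^3 - 6x^2 + 4x - 1
image of x^5: 10x^4 - 10x^3 + 10x^2 - 5x + 1
image of x^6: 12x^5 - 15x^4 + 20x^3 - 15x^2 + 6x - 1
image of x^7: 14x^6 - 21x^5 + 35x^4 - 35x^3 + 21x^2 - 7x + 1
the matrix is upper triangular; its diagonal is (0, 0, 0, 0, 0, 0, 0, 0)
for a triangular matrix the eigenvalues are the diagonal entries, with algebraic multiplicity their repetition count


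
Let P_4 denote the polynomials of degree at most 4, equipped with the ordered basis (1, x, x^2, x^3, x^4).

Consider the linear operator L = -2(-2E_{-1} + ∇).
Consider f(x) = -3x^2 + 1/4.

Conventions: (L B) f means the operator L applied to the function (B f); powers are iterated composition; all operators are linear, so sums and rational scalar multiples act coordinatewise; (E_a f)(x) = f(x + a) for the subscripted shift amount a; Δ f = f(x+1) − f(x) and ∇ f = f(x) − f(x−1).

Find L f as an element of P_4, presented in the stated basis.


the image equals g(x) = -12x^2 + 36x - 17

E_{-1} f = -3x^2 + 6x - 11/4
(-2E_{-1}) f = 6x^2 - 12x + 11/2
∇ f = -6x + 3
(-2E_{-1} + ∇) f = 6x^2 - 18x + 17/2
(-2(-2E_{-1} + ∇)) f = -12x^2 + 36x - 17


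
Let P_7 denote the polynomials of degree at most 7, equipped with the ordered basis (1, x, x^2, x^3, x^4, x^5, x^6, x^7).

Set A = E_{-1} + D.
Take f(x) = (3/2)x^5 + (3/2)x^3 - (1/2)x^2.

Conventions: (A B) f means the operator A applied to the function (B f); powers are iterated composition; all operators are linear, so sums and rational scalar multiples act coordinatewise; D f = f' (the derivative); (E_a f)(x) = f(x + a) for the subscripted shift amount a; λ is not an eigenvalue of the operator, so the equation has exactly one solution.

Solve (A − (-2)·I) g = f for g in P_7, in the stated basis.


write g with unknown coordinates in the stated basis and equate coefficients in (A − (-2)·I) g = f
solving from the highest basis element down gives g = (1/2)x^5 - (7/6)x^3 + (3/2)x^2 + (1/3)x - 13/18
check: A g = (1/2)x^5 + (23/6)x^3 - (7/2)x^2 - (2/3)x + 13/9
so A g − (-2)·g = (3/2)x^5 + (3/2)x^3 - (1/2)x^2 = f ✓

the image equals g(x) = (1/2)x^5 - (7/6)x^3 + (3/2)x^2 + (1/3)x - 13/18


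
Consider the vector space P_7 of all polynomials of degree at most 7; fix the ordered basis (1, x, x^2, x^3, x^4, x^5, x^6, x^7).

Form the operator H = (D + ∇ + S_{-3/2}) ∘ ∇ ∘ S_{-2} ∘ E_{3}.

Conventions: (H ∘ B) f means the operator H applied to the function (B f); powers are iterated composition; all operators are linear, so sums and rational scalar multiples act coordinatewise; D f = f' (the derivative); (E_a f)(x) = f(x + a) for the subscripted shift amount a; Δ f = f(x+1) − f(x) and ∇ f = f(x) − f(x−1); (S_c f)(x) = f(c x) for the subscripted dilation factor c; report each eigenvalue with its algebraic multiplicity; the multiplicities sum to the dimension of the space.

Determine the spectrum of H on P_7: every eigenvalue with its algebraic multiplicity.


λ = 0 (multiplicity 8)

image of 1: 0
image of x: -2
image of x^2: -12x
image of x^3: -54x^2 - 240x + 118
image of x^4: -216x^3 - 480x^2 - 2904x + 1472
image of x^5: -810x^4 - 5600x^3 - 180x^2 - 28320x + 13358
image of x^6: -2916x^5 - 15600x^4 - 87480x^3 + 47520x^2 - 246756x + 106816
image of x^7: -10206x^6 - 92400x^5 - 156870x^4 - 1078560x^3 + 819462x^2 - 2016784x + 802086
the matrix is upper triangular; its diagonal is (0, 0, 0, 0, 0, 0, 0, 0)
for a triangular matrix the eigenvalues are the diagonal entries, with algebraic multiplicity their repetition count


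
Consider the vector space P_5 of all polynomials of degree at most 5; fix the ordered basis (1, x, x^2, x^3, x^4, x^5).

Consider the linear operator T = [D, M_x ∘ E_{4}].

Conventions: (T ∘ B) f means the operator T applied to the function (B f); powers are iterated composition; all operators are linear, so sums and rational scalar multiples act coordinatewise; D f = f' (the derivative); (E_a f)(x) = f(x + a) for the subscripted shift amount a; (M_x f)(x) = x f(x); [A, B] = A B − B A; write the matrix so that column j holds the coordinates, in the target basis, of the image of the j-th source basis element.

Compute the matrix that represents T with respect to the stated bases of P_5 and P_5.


image of 1: 1
image of x: x + 4
image of x^2: x^2 + 8x + 16
image of x^3: x^3 + 12x^2 + 48x + 64
image of x^4: x^4 + 16x^3 + 96x^2 + 256x + 256
image of x^5: x^5 + 20x^4 + 160x^3 + 640x^2 + 1280x + 1024
each image's coordinates form column j of the matrix

the matrix is [[1, 4, 16, 64, 256, 1024]; [0, 1, 8, 48, 256, 1280]; [0, 0, 1, 12, 96, 640]; [0, 0, 0, 1, 16, 160]; [0, 0, 0, 0, 1, 20]; [0, 0, 0, 0, 0, 1]] (rows listed top to bottom)


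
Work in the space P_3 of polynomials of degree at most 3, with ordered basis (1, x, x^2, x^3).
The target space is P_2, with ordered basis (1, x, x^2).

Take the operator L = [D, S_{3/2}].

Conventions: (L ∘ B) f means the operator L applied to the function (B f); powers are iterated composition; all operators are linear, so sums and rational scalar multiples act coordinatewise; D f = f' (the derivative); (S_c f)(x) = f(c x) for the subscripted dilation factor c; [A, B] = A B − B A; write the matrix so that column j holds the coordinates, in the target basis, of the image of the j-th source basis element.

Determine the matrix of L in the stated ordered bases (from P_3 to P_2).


image of 1: 0
image of x: 1/2
image of x^2: (3/2)x
image of x^3: (27/8)x^2
each image's coordinates form column j of the matrix

the matrix is [[0, 1/2, 0, 0]; [0, 0, 3/2, 0]; [0, 0, 0, 27/8]] (rows listed top to bottom)


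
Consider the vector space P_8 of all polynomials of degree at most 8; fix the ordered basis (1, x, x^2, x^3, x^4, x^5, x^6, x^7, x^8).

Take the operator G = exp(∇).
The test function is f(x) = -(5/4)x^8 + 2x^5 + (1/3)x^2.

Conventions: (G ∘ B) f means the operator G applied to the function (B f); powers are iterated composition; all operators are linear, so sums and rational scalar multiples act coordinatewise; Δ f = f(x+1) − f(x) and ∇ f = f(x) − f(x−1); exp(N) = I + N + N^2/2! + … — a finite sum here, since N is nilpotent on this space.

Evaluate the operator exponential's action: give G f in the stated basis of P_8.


the result is g(x) = -(5/4)x^8 - 10x^7 + 72x^5 - (155/2)x^4 - 140x^3 + (886/3)x^2 - (238/3)x - 117/2

order-1 term: -10x^7 + 35x^6 - 70x^5 + (195/2)x^4 - 90x^3 + 55x^2 - (58/3)x + 35/12
order-2 term: -35x^6 + 210x^5 - (1225/2)x^4 + 1070x^3 - 1145x^2 + 700x - 2261/12
order-3 term: -70x^5 + 525x^4 - 1750x^3 + 3170x^2 - 3070x + 2515/2
order-4 term: -(175/2)x^4 + 700x^3 - 2275x^2 + 3510x - 8585/4
order-5 term: -70x^3 + 525x^2 - 1400x + 2629/2
order-6 term: -35x^2 + 210x - 665/2
order-7 term: -10x + 35
order-8 term: -5/4
the series for exp(∇) f terminates at order 8
exp(∇) f = -(5/4)x^8 - 10x^7 + 72x^5 - (155/2)x^4 - 140x^3 + (886/3)x^2 - (238/3)x - 117/2


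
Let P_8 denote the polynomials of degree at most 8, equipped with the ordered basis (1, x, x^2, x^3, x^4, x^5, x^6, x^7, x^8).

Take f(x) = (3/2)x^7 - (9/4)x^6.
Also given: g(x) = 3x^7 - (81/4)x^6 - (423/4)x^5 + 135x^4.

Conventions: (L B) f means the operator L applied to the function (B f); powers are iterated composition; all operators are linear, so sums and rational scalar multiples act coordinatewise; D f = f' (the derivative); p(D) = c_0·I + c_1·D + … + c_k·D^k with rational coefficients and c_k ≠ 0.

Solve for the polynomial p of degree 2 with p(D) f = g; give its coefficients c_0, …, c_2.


c_0 = 2, c_1 = -3/2, c_2 = -2

D^0 f = (3/2)x^7 - (9/4)x^6
D^1 f = (21/2)x^6 - (27/2)x^5
D^2 f = 63x^5 - (135/2)x^4
matching coefficients of g against c_0 f + c_1 Df + … from the top degree down determines the c_i
solution: c_0 = 2, c_1 = -3/2, c_2 = -2


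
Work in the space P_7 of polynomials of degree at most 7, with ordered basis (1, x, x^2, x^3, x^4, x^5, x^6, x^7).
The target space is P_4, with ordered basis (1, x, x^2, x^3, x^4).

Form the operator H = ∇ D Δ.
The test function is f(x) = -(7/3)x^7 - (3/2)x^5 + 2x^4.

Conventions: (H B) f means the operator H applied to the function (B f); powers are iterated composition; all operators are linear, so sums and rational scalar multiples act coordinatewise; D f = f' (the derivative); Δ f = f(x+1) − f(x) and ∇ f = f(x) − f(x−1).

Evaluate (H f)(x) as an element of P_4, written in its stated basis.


Δ f = -(49/3)x^6 - 49x^5 - (535/6)x^4 - (266/3)x^3 - 52x^2 - (95/6)x - 11/6
D Δ f = -98x^5 - 245x^4 - (1070/3)x^3 - 266x^2 - 104x - 95/6
∇ D Δ f = -490x^4 - 580x^2 + 48x - 143/3

g(x) = -490x^4 - 580x^2 + 48x - 143/3


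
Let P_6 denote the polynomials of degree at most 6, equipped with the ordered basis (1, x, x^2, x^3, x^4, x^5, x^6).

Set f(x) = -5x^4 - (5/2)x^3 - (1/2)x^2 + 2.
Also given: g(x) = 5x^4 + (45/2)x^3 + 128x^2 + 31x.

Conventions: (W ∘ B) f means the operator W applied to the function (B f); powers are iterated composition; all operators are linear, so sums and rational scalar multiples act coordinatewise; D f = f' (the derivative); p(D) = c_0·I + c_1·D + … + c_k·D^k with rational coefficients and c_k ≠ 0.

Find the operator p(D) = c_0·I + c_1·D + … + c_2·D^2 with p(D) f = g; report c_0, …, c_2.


c_0 = -1, c_1 = -1, c_2 = -2

D^0 f = -5x^4 - (5/2)x^3 - (1/2)x^2 + 2
D^1 f = -20x^3 - (15/2)x^2 - x
D^2 f = -60x^2 - 15x - 1
matching coefficients of g against c_0 f + c_1 Df + … from the top degree down determines the c_i
solution: c_0 = -1, c_1 = -1, c_2 = -2


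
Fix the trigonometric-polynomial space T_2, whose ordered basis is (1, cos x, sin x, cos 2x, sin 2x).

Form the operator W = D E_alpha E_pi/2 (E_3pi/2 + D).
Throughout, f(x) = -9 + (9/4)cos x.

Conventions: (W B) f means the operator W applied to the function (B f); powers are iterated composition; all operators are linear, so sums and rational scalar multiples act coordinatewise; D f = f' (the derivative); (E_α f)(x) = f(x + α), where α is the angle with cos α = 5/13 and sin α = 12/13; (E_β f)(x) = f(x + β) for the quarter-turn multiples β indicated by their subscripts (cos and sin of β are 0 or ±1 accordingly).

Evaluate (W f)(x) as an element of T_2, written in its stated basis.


E_3pi/2 f = -9 + (9/4)sin x
D f = -(9/4)sin x
(E_3pi/2 + D) f = -9
E_pi/2 (E_3pi/2 + D) f = -9
E_alpha E_pi/2 (E_3pi/2 + D) f = -9
D E_alpha E_pi/2 (E_3pi/2 + D) f = 0

the image equals g(x) = 0


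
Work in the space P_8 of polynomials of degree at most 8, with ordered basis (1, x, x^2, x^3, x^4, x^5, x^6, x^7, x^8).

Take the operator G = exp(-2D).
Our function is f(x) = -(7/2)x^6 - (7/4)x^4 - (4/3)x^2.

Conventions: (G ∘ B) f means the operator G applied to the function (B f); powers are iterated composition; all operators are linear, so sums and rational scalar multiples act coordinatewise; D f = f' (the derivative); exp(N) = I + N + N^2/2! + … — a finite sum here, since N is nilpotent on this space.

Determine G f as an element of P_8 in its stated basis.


order-1 term: 42x^5 + 14x^3 + (16/3)x
order-2 term: -210x^4 - 42x^2 - 16/3
order-3 term: 560x^3 + 56x
order-4 term: -840x^2 - 28
order-5 term: 672x
order-6 term: -224
the series for exp(-2D) f terminates at order 6
exp(-2D) f = -(7/2)x^6 + 42x^5 - (847/4)x^4 + 574x^3 - (2650/3)x^2 + (2200/3)x - 772/3

the result is g(x) = -(7/2)x^6 + 42x^5 - (847/4)x^4 + 574x^3 - (2650/3)x^2 + (2200/3)x - 772/3


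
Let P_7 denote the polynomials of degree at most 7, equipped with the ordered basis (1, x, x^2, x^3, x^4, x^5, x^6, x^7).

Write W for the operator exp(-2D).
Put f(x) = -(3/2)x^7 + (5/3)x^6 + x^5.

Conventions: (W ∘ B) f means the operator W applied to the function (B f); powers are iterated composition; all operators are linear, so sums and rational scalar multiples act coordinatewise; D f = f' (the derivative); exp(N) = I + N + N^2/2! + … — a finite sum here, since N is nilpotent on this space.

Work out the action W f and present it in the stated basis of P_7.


order-1 term: 21x^6 - 20x^5 - 10x^4
order-2 term: -126x^5 + 100x^4 + 40x^3
order-3 term: 420x^4 - (800/3)x^3 - 80x^2
order-4 term: -840x^3 + 400x^2 + 80x
order-5 term: 1008x^2 - 320x - 32
order-6 term: -672x + 320/3
order-7 term: 192
the series for exp(-2D) f terminates at order 7
exp(-2D) f = -(3/2)x^7 + (68/3)x^6 - 145x^5 + 510x^4 - (3200/3)x^3 + 1328x^2 - 912x + 800/3

the result is g(x) = -(3/2)x^7 + (68/3)x^6 - 145x^5 + 510x^4 - (3200/3)x^3 + 1328x^2 - 912x + 800/3


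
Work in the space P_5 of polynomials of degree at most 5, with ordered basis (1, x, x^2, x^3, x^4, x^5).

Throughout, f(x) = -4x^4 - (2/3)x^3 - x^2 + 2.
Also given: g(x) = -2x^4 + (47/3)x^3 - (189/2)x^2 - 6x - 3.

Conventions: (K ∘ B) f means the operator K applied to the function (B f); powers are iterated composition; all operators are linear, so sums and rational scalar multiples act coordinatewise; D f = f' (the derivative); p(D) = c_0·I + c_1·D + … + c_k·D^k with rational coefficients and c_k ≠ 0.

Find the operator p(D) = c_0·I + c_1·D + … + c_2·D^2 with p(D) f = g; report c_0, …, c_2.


D^0 f = -4x^4 - (2/3)x^3 - x^2 + 2
D^1 f = -16x^3 - 2x^2 - 2x
D^2 f = -48x^2 - 4x - 2
matching coefficients of g against c_0 f + c_1 Df + … from the top degree down determines the c_i
solution: c_0 = 1/2, c_1 = -1, c_2 = 2

c_0 = 1/2, c_1 = -1, c_2 = 2


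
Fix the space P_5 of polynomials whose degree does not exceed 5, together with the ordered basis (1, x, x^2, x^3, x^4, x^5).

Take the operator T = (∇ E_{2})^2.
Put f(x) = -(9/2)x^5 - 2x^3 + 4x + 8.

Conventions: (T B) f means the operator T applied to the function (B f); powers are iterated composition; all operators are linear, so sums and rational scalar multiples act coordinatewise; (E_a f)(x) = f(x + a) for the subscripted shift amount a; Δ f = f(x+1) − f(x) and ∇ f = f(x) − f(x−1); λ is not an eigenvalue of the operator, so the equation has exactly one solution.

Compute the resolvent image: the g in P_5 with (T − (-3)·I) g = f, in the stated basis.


g(x) = -(3/2)x^5 + (28/3)x^3 + 90x^2 + (773/3)x + 515/3

write g with unknown coordinates in the stated basis and equate coefficients in (T − (-3)·I) g = f
solving from the highest basis element down gives g = -(3/2)x^5 + (28/3)x^3 + 90x^2 + (773/3)x + 515/3
check: T g = -30x^3 - 270x^2 - 769x - 507
so T g − (-3)·g = -(9/2)x^5 - 2x^3 + 4x + 8 = f ✓


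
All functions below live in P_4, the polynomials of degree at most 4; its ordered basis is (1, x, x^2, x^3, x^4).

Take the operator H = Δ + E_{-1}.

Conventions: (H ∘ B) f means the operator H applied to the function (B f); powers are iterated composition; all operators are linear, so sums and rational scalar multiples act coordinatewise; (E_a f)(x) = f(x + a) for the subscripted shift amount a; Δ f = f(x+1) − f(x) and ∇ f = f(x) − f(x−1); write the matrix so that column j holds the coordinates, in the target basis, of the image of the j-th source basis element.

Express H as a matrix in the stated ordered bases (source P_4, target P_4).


the matrix is [[1, 0, 2, 0, 2]; [0, 1, 0, 6, 0]; [0, 0, 1, 0, 12]; [0, 0, 0, 1, 0]; [0, 0, 0, 0, 1]] (rows listed top to bottom)

image of 1: 1
image of x: x
image of x^2: x^2 + 2
image of x^3: x^3 + 6x
image of x^4: x^4 + 12x^2 + 2
each image's coordinates form column j of the matrix


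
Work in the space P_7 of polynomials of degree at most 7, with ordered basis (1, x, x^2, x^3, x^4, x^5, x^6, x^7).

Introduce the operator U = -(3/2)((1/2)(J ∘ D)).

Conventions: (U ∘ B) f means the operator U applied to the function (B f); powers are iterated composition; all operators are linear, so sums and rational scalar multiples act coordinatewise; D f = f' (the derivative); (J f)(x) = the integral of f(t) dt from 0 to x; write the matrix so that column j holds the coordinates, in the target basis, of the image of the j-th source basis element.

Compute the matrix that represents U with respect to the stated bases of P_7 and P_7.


image of 1: 0
image of x: -(3/4)x
image of x^2: -(3/4)x^2
image of x^3: -(3/4)x^3
image of x^4: -(3/4)x^4
image of x^5: -(3/4)x^5
image of x^6: -(3/4)x^6
image of x^7: -(3/4)x^7
each image's coordinates form column j of the matrix

the matrix is [[0, 0, 0, 0, 0, 0, 0, 0]; [0, -3/4, 0, 0, 0, 0, 0, 0]; [0, 0, -3/4, 0, 0, 0, 0, 0]; [0, 0, 0, -3/4, 0, 0, 0, 0]; [0, 0, 0, 0, -3/4, 0, 0, 0]; [0, 0, 0, 0, 0, -3/4, 0, 0]; [0, 0, 0, 0, 0, 0, -3/4, 0]; [0, 0, 0, 0, 0, 0, 0, -3/4]] (rows listed top to bottom)


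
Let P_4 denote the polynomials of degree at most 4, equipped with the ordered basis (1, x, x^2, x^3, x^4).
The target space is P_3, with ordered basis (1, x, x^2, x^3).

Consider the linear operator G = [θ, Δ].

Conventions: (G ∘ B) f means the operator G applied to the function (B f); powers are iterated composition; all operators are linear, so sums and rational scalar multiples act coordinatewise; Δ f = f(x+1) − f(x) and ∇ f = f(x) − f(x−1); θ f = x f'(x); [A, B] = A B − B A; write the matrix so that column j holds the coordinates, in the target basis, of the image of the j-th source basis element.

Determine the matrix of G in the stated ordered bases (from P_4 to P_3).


image of 1: 0
image of x: -1
image of x^2: -2x - 2
image of x^3: -3x^2 - 6x - 3
image of x^4: -4x^3 - 12x^2 - 12x - 4
each image's coordinates form column j of the matrix

the matrix is [[0, -1, -2, -3, -4]; [0, 0, -2, -6, -12]; [0, 0, 0, -3, -12]; [0, 0, 0, 0, -4]] (rows listed top to bottom)


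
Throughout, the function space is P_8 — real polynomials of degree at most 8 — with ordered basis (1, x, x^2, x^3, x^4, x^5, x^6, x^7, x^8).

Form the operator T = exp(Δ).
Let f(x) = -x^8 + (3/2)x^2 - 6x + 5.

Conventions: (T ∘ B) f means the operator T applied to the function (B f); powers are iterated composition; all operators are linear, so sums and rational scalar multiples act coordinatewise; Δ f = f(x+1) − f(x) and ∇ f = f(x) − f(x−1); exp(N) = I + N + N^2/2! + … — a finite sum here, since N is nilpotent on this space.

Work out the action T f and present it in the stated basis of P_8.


g(x) = -x^8 - 8x^7 - 56x^6 - 280x^5 - 1050x^4 - 2912x^3 - (11365/2)x^2 - 7019x - 4138

order-1 term: -8x^7 - 28x^6 - 56x^5 - 70x^4 - 56x^3 - 28x^2 - 5x - 11/2
order-2 term: -28x^6 - 168x^5 - 490x^4 - 840x^3 - 868x^2 - 504x - 251/2
order-3 term: -56x^5 - 420x^4 - 1400x^3 - 2520x^2 - 2408x - 966
order-4 term: -70x^4 - 560x^3 - 1820x^2 - 2800x - 1701
order-5 term: -56x^3 - 420x^2 - 1120x - 1050
order-6 term: -28x^2 - 168x - 266
order-7 term: -8x - 28
order-8 term: -1
the series for exp(Δ) f terminates at order 8
exp(Δ) f = -x^8 - 8x^7 - 56x^6 - 280x^5 - 1050x^4 - 2912x^3 - (11365/2)x^2 - 7019x - 4138


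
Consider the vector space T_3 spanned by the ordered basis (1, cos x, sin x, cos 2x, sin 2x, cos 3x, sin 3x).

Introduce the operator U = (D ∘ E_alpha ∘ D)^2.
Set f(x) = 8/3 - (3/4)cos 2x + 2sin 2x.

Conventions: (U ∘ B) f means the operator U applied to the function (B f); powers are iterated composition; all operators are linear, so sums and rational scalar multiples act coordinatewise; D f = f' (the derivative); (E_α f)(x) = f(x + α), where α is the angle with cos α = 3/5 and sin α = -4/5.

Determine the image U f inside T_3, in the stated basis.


the image equals g(x) = (17076/625)cos 2x - (12832/625)sin 2x

D f = 4cos 2x + (3/2)sin 2x
E_alpha D f = -(64/25)cos 2x + (171/50)sin 2x
D E_alpha D f = (171/25)cos 2x + (128/25)sin 2x
D (D ∘ E_alpha ∘ D) f = (256/25)cos 2x - (342/25)sin 2x
E_alpha D (D ∘ E_alpha ∘ D) f = (6416/625)cos 2x + (8538/625)sin 2x
D E_alpha D (D ∘ E_alpha ∘ D) f = (17076/625)cos 2x - (12832/625)sin 2x


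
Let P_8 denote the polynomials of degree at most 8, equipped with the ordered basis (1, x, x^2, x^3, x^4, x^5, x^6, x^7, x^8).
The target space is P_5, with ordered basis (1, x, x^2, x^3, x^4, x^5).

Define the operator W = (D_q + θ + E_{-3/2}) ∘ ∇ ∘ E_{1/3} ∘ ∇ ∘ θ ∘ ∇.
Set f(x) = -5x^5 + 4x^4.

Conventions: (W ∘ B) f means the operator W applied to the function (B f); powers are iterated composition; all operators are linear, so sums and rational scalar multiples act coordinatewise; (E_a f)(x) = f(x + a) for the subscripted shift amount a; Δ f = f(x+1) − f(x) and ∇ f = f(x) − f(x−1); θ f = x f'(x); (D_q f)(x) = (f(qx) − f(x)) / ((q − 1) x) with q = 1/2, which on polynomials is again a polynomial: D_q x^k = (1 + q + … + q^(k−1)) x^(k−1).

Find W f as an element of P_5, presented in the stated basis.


∇ f = -25x^4 + 66x^3 - 74x^2 + 41x - 9
θ ∇ f = -100x^4 + 198x^3 - 148x^2 + 41x
∇ θ ∇ f = -400x^3 + 1194x^2 - 1290x + 487
E_{1/3} (∇ ∘ θ ∘ ∇) f = -400x^3 + 794x^2 - (1882/3)x + 4721/27
∇ E_{1/3} (∇ ∘ θ ∘ ∇) f = -1200x^2 + 2788x - 5464/3
D_q (∇ ∘ E_{1/3}) (∇ ∘ θ ∘ ∇) f = -1800x + 2788
θ (∇ ∘ E_{1/3}) (∇ ∘ θ ∘ ∇) f = -2400x^2 + 2788x
E_{-3/2} (∇ ∘ E_{1/3}) (∇ ∘ θ ∘ ∇) f = -1200x^2 + 6388x - 26110/3
(D_q + θ + E_{-3/2}) (∇ ∘ E_{1/3}) (∇ ∘ θ ∘ ∇) f = -3600x^2 + 7376x - 17746/3

g(x) = -3600x^2 + 7376x - 17746/3


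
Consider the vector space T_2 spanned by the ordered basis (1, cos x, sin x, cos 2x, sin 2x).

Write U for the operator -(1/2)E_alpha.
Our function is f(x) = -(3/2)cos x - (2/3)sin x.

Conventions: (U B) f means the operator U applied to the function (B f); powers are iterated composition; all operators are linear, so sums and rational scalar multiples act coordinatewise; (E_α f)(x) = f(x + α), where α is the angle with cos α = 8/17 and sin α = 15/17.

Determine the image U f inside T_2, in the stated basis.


E_alpha f = -(22/17)cos x + (103/102)sin x
(-(1/2)E_alpha) f = (11/17)cos x - (103/204)sin x

g(x) = (11/17)cos x - (103/204)sin x


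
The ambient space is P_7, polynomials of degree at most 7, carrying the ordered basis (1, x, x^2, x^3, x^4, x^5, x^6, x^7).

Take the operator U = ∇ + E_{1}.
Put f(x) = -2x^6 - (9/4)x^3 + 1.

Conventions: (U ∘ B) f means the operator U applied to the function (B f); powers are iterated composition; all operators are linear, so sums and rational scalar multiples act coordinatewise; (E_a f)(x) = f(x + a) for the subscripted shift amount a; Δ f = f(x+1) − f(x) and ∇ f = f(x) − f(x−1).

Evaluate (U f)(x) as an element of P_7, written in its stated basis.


g(x) = -2x^6 - 24x^5 - (329/4)x^3 - (27/2)x^2 - 24x - 7/2

∇ f = -12x^5 + 30x^4 - 40x^3 + (93/4)x^2 - (21/4)x - 1/4
E_{1} f = -2x^6 - 12x^5 - 30x^4 - (169/4)x^3 - (147/4)x^2 - (75/4)x - 13/4
(∇ + E_{1}) f = -2x^6 - 24x^5 - (329/4)x^3 - (27/2)x^2 - 24x - 7/2


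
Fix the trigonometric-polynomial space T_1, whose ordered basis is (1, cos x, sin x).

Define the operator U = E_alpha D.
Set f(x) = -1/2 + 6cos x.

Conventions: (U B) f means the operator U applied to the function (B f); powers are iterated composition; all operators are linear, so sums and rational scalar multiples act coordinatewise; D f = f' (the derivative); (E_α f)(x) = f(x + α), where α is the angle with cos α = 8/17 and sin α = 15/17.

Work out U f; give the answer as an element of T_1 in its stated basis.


the image equals g(x) = -(90/17)cos x - (48/17)sin x

D f = -6sin x
E_alpha D f = -(90/17)cos x - (48/17)sin x


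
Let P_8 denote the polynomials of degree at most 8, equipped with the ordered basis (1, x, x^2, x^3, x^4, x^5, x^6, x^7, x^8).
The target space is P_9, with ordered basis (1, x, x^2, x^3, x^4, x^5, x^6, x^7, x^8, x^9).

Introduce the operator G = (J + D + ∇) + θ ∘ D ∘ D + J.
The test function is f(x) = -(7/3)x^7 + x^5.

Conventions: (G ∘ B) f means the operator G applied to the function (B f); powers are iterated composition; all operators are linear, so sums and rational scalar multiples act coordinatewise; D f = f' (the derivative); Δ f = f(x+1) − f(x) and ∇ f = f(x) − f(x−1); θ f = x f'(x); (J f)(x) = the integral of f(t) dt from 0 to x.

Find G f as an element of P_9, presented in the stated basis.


J f = -(7/24)x^8 + (1/6)x^6
D f = -(49/3)x^6 + 5x^4
∇ f = -(49/3)x^6 + 49x^5 - (230/3)x^4 + (215/3)x^3 - 39x^2 + (34/3)x - 4/3
(J + D + ∇) f = -(7/24)x^8 - (65/2)x^6 + 49x^5 - (215/3)x^4 + (215/3)x^3 - 39x^2 + (34/3)x - 4/3
D f = -(49/3)x^6 + 5x^4
D D f = -98x^5 + 20x^3
θ D D f = -490x^5 + 60x^3
J f = -(7/24)x^8 + (1/6)x^6
((J + D + ∇) + θ ∘ D ∘ D + J) f = -(7/12)x^8 - (97/3)x^6 - 441x^5 - (215/3)x^4 + (395/3)x^3 - 39x^2 + (34/3)x - 4/3

g(x) = -(7/12)x^8 - (97/3)x^6 - 441x^5 - (215/3)x^4 + (395/3)x^3 - 39x^2 + (34/3)x - 4/3


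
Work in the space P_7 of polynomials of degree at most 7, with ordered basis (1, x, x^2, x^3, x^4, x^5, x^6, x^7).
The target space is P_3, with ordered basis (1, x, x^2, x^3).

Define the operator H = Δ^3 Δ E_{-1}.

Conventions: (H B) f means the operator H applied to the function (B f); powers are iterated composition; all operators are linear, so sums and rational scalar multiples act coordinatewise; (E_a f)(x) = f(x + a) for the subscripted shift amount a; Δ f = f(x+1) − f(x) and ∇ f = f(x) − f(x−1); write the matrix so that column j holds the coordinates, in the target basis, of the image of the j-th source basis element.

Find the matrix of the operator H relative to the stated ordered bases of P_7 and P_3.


the matrix is [[0, 0, 0, 0, 24, 120, 480, 1680]; [0, 0, 0, 0, 0, 120, 720, 3360]; [0, 0, 0, 0, 0, 0, 360, 2520]; [0, 0, 0, 0, 0, 0, 0, 840]] (rows listed top to bottom)

image of 1: 0
image of x: 0
image of x^2: 0
image of x^3: 0
image of x^4: 24
image of x^5: 120x + 120
image of x^6: 360x^2 + 720x + 480
image of x^7: 840x^3 + 2520x^2 + 3360x + 1680
each image's coordinates form column j of the matrix


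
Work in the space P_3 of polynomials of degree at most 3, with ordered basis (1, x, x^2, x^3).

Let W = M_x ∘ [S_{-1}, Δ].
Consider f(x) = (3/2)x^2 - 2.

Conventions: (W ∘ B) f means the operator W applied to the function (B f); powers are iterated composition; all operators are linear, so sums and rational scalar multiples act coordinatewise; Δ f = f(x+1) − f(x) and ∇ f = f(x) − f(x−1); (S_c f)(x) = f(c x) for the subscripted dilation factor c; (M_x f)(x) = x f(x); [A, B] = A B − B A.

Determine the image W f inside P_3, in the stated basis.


g(x) = -6x^2

Δ f = 3x + 3/2
S_{-1} Δ f = -3x + 3/2
S_{-1} f = (3/2)x^2 - 2
Δ S_{-1} f = 3x + 3/2
[S_{-1}, Δ] f = -6x
M_x [S_{-1}, Δ] f = -6x^2


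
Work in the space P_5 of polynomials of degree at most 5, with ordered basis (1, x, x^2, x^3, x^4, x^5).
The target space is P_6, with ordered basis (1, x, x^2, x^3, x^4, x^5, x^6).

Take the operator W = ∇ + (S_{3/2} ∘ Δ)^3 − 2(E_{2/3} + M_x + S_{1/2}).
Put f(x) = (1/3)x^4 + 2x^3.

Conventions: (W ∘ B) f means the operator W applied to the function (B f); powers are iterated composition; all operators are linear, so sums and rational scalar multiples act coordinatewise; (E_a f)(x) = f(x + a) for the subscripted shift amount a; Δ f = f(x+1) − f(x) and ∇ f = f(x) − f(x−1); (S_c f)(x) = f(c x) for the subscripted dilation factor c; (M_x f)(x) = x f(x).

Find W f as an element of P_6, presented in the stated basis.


the image equals g(x) = -(2/3)x^5 - (113/24)x^4 - (89/18)x^3 - (52/9)x^2 + (52057/648)x + 204071/1944

∇ f = (4/3)x^3 + 4x^2 - (14/3)x + 5/3
Δ f = (4/3)x^3 + 8x^2 + (22/3)x + 7/3
S_{3/2} Δ f = (9/2)x^3 + 18x^2 + 11x + 7/3
Δ (S_{3/2} ∘ Δ) f = (27/2)x^2 + (99/2)x + 67/2
S_{3/2} Δ (S_{3/2} ∘ Δ) f = (243/8)x^2 + (297/4)x + 67/2
Δ (S_{3/2} ∘ Δ) (S_{3/2} ∘ Δ) f = (243/4)x + 837/8
S_{3/2} Δ (S_{3/2} ∘ Δ) (S_{3/2} ∘ Δ) f = (729/8)x + 837/8
E_{2/3} f = (1/3)x^4 + (26/9)x^3 + (44/9)x^2 + (248/81)x + 160/243
M_x f = (1/3)x^5 + 2x^4
S_{1/2} f = (1/48)x^4 + (1/4)x^3
(E_{2/3} + M_x + S_{1/2}) f = (1/3)x^5 + (113/48)x^4 + (113/36)x^3 + (44/9)x^2 + (248/81)x + 160/243
(-2(E_{2/3} + M_x + S_{1/2})) f = -(2/3)x^5 - (113/24)x^4 - (113/18)x^3 - (88/9)x^2 - (496/81)x - 320/243
(∇ + (S_{3/2} ∘ Δ)^3 − 2(E_{2/3} + M_x + S_{1/2})) f = -(2/3)x^5 - (113/24)x^4 - (89/18)x^3 - (52/9)x^2 + (52057/648)x + 204071/1944


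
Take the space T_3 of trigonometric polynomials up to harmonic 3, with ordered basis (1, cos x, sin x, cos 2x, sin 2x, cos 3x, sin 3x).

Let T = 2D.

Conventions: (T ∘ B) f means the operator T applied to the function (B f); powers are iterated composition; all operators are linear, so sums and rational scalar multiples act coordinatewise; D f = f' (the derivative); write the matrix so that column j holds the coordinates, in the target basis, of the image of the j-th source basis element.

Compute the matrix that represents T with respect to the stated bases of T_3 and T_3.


image of 1: 0
image of cos x: -2sin x
image of sin x: 2cos x
image of cos 2x: -4sin 2x
image of sin 2x: 4cos 2x
image of cos 3x: -6sin 3x
image of sin 3x: 6cos 3x
each image's coordinates form column j of the matrix

the matrix is [[0, 0, 0, 0, 0, 0, 0]; [0, 0, 2, 0, 0, 0, 0]; [0, -2, 0, 0, 0, 0, 0]; [0, 0, 0, 0, 4, 0, 0]; [0, 0, 0, -4, 0, 0, 0]; [0, 0, 0, 0, 0, 0, 6]; [0, 0, 0, 0, 0, -6, 0]] (rows listed top to bottom)


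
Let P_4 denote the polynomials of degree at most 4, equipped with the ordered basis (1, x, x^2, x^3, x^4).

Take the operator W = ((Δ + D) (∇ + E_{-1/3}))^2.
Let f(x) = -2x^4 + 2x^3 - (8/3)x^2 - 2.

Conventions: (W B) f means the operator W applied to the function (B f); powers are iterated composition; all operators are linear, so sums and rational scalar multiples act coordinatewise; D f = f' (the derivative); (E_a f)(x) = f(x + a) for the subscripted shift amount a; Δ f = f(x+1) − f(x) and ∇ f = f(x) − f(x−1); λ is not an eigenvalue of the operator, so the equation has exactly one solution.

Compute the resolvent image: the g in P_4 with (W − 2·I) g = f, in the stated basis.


the result is g(x) = x^4 - x^3 + (76/3)x^2 + 76x + 102

write g with unknown coordinates in the stated basis and equate coefficients in (W − 2·I) g = f
solving from the highest basis element down gives g = x^4 - x^3 + (76/3)x^2 + 76x + 102
check: W g = 48x^2 + 152x + 202
so W g − 2·g = -2x^4 + 2x^3 - (8/3)x^2 - 2 = f ✓


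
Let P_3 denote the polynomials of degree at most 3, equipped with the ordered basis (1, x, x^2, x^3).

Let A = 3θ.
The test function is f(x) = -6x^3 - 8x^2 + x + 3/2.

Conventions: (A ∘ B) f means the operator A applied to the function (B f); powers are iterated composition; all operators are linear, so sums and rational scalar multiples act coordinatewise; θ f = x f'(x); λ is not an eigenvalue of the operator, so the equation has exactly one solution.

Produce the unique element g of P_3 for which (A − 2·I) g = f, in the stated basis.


the image equals g(x) = -(6/7)x^3 - 2x^2 + x - 3/4

write g with unknown coordinates in the stated basis and equate coefficients in (A − 2·I) g = f
solving from the highest basis element down gives g = -(6/7)x^3 - 2x^2 + x - 3/4
check: A g = -(54/7)x^3 - 12x^2 + 3x
so A g − 2·g = -6x^3 - 8x^2 + x + 3/2 = f ✓


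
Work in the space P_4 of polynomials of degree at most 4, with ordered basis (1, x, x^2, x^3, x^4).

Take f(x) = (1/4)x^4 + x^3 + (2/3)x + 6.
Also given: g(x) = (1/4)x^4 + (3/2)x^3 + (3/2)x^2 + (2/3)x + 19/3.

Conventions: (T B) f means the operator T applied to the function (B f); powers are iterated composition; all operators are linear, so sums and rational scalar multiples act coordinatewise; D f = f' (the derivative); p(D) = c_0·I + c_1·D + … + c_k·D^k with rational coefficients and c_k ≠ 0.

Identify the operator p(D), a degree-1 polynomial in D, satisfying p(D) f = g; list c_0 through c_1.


D^0 f = (1/4)x^4 + x^3 + (2/3)x + 6
D^1 f = x^3 + 3x^2 + 2/3
matching coefficients of g against c_0 f + c_1 Df + … from the top degree down determines the c_i
solution: c_0 = 1, c_1 = 1/2

c_0 = 1, c_1 = 1/2


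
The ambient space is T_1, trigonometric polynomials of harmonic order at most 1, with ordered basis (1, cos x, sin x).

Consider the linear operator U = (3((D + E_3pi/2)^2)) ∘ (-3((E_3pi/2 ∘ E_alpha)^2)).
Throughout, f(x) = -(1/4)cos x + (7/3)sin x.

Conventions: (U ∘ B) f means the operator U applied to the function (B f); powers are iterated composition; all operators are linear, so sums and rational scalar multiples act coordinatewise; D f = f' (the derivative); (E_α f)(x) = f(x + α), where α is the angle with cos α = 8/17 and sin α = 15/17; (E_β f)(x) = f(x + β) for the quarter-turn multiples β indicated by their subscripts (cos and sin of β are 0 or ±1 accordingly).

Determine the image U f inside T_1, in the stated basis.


E_alpha f = (33/17)cos x + (269/204)sin x
E_3pi/2 E_alpha f = -(269/204)cos x + (33/17)sin x
E_alpha (E_3pi/2 ∘ E_alpha) f = (947/867)cos x + (2401/1156)sin x
E_3pi/2 E_alpha (E_3pi/2 ∘ E_alpha) f = -(2401/1156)cos x + (947/867)sin x
(-3((E_3pi/2 ∘ E_alpha)^2)) f = (7203/1156)cos x - (947/289)sin x
D (-3((E_3pi/2 ∘ E_alpha)^2)) f = -(947/289)cos x - (7203/1156)sin x
E_3pi/2 (-3((E_3pi/2 ∘ E_alpha)^2)) f = (947/289)cos x + (7203/1156)sin x
(D + E_3pi/2) (-3((E_3pi/2 ∘ E_alpha)^2)) f = 0
D (D + E_3pi/2) (-3((E_3pi/2 ∘ E_alpha)^2)) f = 0
E_3pi/2 (D + E_3pi/2) (-3((E_3pi/2 ∘ E_alpha)^2)) f = 0
(D + E_3pi/2) (D + E_3pi/2) (-3((E_3pi/2 ∘ E_alpha)^2)) f = 0
(3((D + E_3pi/2)^2)) (-3((E_3pi/2 ∘ E_alpha)^2)) f = 0

the image equals g(x) = 0
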